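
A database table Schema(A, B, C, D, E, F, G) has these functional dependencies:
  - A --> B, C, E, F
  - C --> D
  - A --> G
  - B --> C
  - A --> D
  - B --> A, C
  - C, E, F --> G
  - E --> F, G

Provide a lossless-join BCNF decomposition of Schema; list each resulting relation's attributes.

{A, B, C, E}; {C, D}; {E, F, G}

Candidate keys of the original relation: {A}, {B}.
{A, B, C, D, E, F, G}: {C} determines {C, D} here but is not a superkey — split on C --> D, giving {C, D} and {A, B, C, E, F, G}.
{C, D}: every determinant is a superkey — BCNF.
{A, B, C, E, F, G}: {C, E, F} determines {C, E, F, G} here but is not a superkey — split on C, E, F --> G, giving {C, E, F, G} and {A, B, C, E, F}.
{C, E, F, G}: {E} determines {E, F, G} here but is not a superkey — split on E --> F, G, giving {E, F, G} and {C, E}.
{E, F, G}: every determinant is a superkey — BCNF.
{C, E}: every determinant is a superkey — BCNF.
{A, B, C, E, F}: {E} determines {E, F} here but is not a superkey — split on E --> F, giving {E, F} and {A, B, C, E}.
{E, F}: every determinant is a superkey — BCNF.
{A, B, C, E}: every determinant is a superkey — BCNF.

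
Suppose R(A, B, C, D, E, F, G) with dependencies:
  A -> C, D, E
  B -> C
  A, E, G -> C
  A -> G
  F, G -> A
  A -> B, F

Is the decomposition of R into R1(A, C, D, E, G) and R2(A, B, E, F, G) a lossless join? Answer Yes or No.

Yes

R1 ∩ R2 = {A, E, G}; its closure under F is {A, B, C, D, E, F, G}.
This includes all of R1, so the common attributes are a superkey of R1 — the join is lossless.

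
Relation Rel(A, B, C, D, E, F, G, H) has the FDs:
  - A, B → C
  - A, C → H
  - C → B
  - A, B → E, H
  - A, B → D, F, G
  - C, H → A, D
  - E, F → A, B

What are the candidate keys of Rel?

Closure of {A, B} is {A, B, C, D, E, F, G, H}, the whole schema; {A, B} is a candidate key.
Closure of {A, C} is {A, B, C, D, E, F, G, H}, the whole schema; {A, C} is a candidate key.
Closure of {C, H} is {A, B, C, D, E, F, G, H}, the whole schema; {C, H} is a candidate key.
Closure of {E, F} is {A, B, C, D, E, F, G, H}, the whole schema; {E, F} is a candidate key.
Any other superkey properly contains one of these, so there are no further candidate keys.

{A, B}, {A, C}, {C, H}, {E, F}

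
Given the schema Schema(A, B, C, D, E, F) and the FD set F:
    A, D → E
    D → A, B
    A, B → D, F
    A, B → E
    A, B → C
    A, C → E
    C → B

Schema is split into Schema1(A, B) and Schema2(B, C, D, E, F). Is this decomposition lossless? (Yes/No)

No

The shared attributes are {B} and {B}⁺ = {B}.
Neither Schema1 nor Schema2 is contained in that closure, so the decomposition is lossy.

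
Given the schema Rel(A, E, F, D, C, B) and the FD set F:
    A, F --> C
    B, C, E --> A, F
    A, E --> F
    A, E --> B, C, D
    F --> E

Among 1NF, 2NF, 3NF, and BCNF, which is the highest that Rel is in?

Candidate keys: {A, E}, {A, F}, {B, C, E}, {B, C, F}. Prime attributes: {A, B, C, E, F}.
F --> E: {F}⁺ = {E, F}, which is not all of the attributes, so the left side is not a superkey — BCNF is violated.
Since {E} ⊆ prime attributes and every other non-superkey FD also has a prime right side, the schema is in 3NF.

3NF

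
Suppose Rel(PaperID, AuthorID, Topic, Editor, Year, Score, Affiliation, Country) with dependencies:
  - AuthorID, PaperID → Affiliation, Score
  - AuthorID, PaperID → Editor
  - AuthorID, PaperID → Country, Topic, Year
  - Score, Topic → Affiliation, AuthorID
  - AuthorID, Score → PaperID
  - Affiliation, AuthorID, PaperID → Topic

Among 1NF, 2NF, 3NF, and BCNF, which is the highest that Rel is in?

Candidate keys: {AuthorID, PaperID}, {AuthorID, Score}, {Score, Topic}. Prime attributes: {AuthorID, PaperID, Score, Topic}.
Each dependency's left side is a superkey — BCNF holds.

BCNF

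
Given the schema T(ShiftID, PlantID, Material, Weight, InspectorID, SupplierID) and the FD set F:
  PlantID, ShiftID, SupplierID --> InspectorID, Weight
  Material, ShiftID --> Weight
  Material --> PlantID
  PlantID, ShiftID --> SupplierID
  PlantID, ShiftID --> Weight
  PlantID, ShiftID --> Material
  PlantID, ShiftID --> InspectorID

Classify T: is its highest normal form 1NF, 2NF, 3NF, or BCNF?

Candidate keys: {Material, ShiftID}, {PlantID, ShiftID}. Prime attributes: {Material, PlantID, ShiftID}.
Material --> PlantID: {Material}⁺ = {Material, PlantID}, which is not all of the attributes, so the left side is not a superkey — BCNF is violated.
Its right-hand attributes {PlantID} are all prime, as are those of every other non-superkey FD — the relation is in 3NF.

3NF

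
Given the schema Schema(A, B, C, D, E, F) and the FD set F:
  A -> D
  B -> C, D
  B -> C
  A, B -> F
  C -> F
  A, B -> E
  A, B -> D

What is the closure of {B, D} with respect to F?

Start with {B, D}.
B -> C, D applies; add {C} → now {B, C, D}.
C -> F applies; add {F} → now {B, C, D, F}.
No further FD applies.

{B, C, D, F}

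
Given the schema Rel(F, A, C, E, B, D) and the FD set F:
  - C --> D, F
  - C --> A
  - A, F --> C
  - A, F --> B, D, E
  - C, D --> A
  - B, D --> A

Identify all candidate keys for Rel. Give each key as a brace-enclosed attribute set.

{A, F}, {B, D, F}, {C}

{C} is a candidate key since {C}⁺ = {A, B, C, D, E, F} covers every attribute.
{A, F} is a candidate key since {A, F}⁺ = {A, B, C, D, E, F} covers every attribute.
{B, D, F} is a candidate key since {B, D, F}⁺ = {A, B, C, D, E, F} covers every attribute.
No proper subset of any of these is a key, and no other minimal superkey exists.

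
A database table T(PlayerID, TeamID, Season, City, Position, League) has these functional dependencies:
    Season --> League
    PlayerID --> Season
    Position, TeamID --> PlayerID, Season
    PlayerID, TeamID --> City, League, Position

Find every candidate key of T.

Attributes never on any right-hand side: {TeamID} — every candidate key must contain it.
{PlayerID, TeamID}⁺ = {City, League, PlayerID, Position, Season, TeamID}, which is every attribute, so {PlayerID, TeamID} is a candidate key.
{Position, TeamID}⁺ = {City, League, PlayerID, Position, Season, TeamID}, which is every attribute, so {Position, TeamID} is a candidate key.
These are minimal and exhaustive — every other superkey contains one of them.

{PlayerID, TeamID}, {Position, TeamID}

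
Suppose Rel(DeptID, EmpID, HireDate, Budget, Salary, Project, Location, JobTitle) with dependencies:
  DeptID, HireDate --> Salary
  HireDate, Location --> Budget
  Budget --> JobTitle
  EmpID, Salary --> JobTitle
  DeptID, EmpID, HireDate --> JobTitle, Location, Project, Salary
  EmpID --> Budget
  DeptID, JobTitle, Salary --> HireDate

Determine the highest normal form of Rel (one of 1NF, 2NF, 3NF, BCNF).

Candidate keys: {DeptID, EmpID, HireDate}, {DeptID, EmpID, Salary}. Prime attributes: {DeptID, EmpID, HireDate, Salary}.
DeptID, HireDate --> Salary breaks BCNF: {DeptID, HireDate}⁺ = {DeptID, HireDate, Salary}, so {DeptID, HireDate} is not a superkey.
HireDate, Location --> Budget determines the non-prime attribute {Budget} from a non-superkey — 3NF is violated.
Since {EmpID} ⊂ {DeptID, EmpID, HireDate} and {EmpID}⁺ ⊇ {Budget, JobTitle} with {Budget, JobTitle} non-prime, there is a partial dependency; 2NF fails.

1NF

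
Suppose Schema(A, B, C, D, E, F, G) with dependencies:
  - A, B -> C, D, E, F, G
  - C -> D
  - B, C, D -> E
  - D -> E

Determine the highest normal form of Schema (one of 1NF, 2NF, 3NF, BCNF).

Candidate key: {A, B}. Prime attributes: {A, B}.
C -> D: {C}⁺ = {C, D, E}, which is not all of the attributes, so the left side is not a superkey — BCNF is violated.
C -> D has non-prime {D} on the right and a non-superkey on the left, so 3NF fails.
No proper subset of a key has a non-prime attribute in its closure, so there is no partial dependency; 2NF holds.

2NF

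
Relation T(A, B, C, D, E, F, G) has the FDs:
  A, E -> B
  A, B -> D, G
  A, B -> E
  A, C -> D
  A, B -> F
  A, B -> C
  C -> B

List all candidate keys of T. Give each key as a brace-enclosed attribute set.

{A, B}, {A, C}, {A, E}

{A} never appears on the right of any FD, so every key must include it.
{A, B} is a candidate key since {A, B}⁺ = {A, B, C, D, E, F, G} covers every attribute.
{A, C} is a candidate key since {A, C}⁺ = {A, B, C, D, E, F, G} covers every attribute.
{A, E} is a candidate key since {A, E}⁺ = {A, B, C, D, E, F, G} covers every attribute.
Any other superkey properly contains one of these, so there are no further candidate keys.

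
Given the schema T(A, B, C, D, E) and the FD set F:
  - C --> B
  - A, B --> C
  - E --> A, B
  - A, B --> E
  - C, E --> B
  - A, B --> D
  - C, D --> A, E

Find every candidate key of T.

Closure of {E} is {A, B, C, D, E}, the whole schema; {E} is a candidate key.
Closure of {A, B} is {A, B, C, D, E}, the whole schema; {A, B} is a candidate key.
Closure of {A, C} is {A, B, C, D, E}, the whole schema; {A, C} is a candidate key.
Closure of {C, D} is {A, B, C, D, E}, the whole schema; {C, D} is a candidate key.
These are minimal and exhaustive — every other superkey contains one of them.

{A, B}, {A, C}, {C, D}, {E}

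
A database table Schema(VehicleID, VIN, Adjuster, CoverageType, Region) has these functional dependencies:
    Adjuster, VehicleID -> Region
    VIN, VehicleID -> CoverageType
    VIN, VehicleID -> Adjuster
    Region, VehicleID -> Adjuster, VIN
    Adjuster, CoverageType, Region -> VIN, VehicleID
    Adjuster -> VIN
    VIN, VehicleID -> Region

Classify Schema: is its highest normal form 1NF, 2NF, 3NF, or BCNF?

Candidate keys: {Adjuster, CoverageType, Region}, {Adjuster, VehicleID}, {Region, VehicleID}, {VIN, VehicleID}. Prime attributes: {Adjuster, CoverageType, Region, VIN, VehicleID}.
For Adjuster -> VIN we have {Adjuster}⁺ = {Adjuster, VIN}; {Adjuster} is not a superkey, so BCNF fails.
Its right-hand attributes {VIN} are all prime, as are those of every other non-superkey FD — the relation is in 3NF.

3NF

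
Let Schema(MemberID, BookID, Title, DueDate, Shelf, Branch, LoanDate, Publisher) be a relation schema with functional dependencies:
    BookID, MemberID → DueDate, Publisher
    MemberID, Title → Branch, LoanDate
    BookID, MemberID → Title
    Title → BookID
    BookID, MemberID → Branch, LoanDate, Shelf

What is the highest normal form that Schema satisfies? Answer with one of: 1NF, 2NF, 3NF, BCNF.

Candidate keys: {BookID, MemberID}, {MemberID, Title}. Prime attributes: {BookID, MemberID, Title}.
Title → BookID breaks BCNF: {Title}⁺ = {BookID, Title}, so {Title} is not a superkey.
Since {BookID} ⊆ prime attributes and every other non-superkey FD also has a prime right side, the schema is in 3NF.

3NF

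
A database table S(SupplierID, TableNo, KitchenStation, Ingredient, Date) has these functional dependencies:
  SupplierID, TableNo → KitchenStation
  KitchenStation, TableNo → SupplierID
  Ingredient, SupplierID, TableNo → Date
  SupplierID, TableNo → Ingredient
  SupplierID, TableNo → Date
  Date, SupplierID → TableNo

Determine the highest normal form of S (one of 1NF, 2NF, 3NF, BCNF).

Candidate keys: {Date, SupplierID}, {KitchenStation, TableNo}, {SupplierID, TableNo}. Prime attributes: {Date, KitchenStation, SupplierID, TableNo}.
Every FD has a superkey on the left, so the relation is in BCNF.

BCNF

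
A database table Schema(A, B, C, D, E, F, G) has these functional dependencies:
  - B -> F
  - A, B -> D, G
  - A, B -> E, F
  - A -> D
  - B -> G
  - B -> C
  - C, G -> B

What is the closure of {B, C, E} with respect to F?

Start with {B, C, E}.
B -> F applies; add {F} → now {B, C, E, F}.
B -> G applies; add {G} → now {B, C, E, F, G}.
No further FD applies.

{B, C, E, F, G}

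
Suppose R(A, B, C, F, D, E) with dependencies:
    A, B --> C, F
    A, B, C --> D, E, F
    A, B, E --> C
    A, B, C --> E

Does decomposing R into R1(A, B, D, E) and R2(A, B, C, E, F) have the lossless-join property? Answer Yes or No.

R1 ∩ R2 = {A, B, E}; its closure under F is {A, B, C, D, E, F}.
This includes all of R1, so the common attributes are a superkey of R1 — the join is lossless.

Yes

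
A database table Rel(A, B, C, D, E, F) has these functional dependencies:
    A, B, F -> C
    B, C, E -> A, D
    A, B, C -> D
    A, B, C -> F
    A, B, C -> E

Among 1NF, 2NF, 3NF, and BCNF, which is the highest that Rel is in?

Candidate keys: {A, B, C}, {A, B, F}, {B, C, E}. Prime attributes: {A, B, C, E, F}.
Each dependency's left side is a superkey — BCNF holds.

BCNF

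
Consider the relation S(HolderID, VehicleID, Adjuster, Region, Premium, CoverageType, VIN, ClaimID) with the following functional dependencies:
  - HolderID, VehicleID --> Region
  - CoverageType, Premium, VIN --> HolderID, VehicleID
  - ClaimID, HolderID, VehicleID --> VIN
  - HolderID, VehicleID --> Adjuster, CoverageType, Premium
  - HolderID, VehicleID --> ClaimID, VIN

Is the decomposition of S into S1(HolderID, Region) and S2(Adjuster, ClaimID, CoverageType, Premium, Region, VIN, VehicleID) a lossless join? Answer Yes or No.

The shared attributes are {Region} and {Region}⁺ = {Region}.
The closure covers neither S1 nor S2 entirely; the join is not lossless.

No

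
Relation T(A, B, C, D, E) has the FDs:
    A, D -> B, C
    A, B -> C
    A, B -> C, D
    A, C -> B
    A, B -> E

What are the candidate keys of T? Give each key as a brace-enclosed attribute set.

Attributes never on any right-hand side: {A} — every candidate key must contain it.
{A, B} is a candidate key since {A, B}⁺ = {A, B, C, D, E} covers every attribute.
{A, C} is a candidate key since {A, C}⁺ = {A, B, C, D, E} covers every attribute.
{A, D} is a candidate key since {A, D}⁺ = {A, B, C, D, E} covers every attribute.
Any other superkey properly contains one of these, so there are no further candidate keys.

{A, B}, {A, C}, {A, D}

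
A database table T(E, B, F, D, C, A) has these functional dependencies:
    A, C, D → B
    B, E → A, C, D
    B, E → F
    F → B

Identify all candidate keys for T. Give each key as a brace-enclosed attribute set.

{A, C, D, E}, {B, E}, {E, F}

{E} never appears on the right of any FD, so every key must include it.
{B, E} is a candidate key since {B, E}⁺ = {A, B, C, D, E, F} covers every attribute.
{E, F} is a candidate key since {E, F}⁺ = {A, B, C, D, E, F} covers every attribute.
{A, C, D, E} is a candidate key since {A, C, D, E}⁺ = {A, B, C, D, E, F} covers every attribute.
No proper subset of any of these is a key, and no other minimal superkey exists.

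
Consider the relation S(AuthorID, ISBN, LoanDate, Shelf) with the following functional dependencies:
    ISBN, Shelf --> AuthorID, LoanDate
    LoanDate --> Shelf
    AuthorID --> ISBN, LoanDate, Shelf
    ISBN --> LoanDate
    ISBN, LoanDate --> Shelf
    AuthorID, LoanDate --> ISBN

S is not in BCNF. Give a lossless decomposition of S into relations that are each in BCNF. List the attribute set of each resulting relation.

Candidate keys of the original relation: {AuthorID}, {ISBN}.
{AuthorID, ISBN, LoanDate, Shelf}: {LoanDate} determines {LoanDate, Shelf} here but is not a superkey — split on LoanDate --> Shelf, giving {LoanDate, Shelf} and {AuthorID, ISBN, LoanDate}.
{LoanDate, Shelf} is in BCNF.
{AuthorID, ISBN, LoanDate} is in BCNF.

{AuthorID, ISBN, LoanDate}; {LoanDate, Shelf}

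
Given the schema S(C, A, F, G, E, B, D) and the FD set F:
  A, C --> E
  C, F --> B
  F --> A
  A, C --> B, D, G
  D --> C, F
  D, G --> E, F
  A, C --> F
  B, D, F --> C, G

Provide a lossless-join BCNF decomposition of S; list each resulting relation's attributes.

{A, F}; {B, C, D, E, F, G}

Candidate keys of the original relation: {A, C}, {C, F}, {D}.
In {A, B, C, D, E, F, G}, {F} is not a superkey ({F}⁺ restricted to this set is {A, F}), so split on F --> A into {A, F} and {B, C, D, E, F, G}.
{A, F} has no BCNF violation.
{B, C, D, E, F, G} has no BCNF violation.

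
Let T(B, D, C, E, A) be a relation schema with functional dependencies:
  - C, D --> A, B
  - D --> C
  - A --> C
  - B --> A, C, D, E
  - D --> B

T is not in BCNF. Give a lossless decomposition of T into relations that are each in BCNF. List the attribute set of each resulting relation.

Candidate keys of the original relation: {B}, {D}.
In {A, B, C, D, E}, {A} is not a superkey ({A}⁺ restricted to this set is {A, C}), so split on A --> C into {A, C} and {A, B, D, E}.
{A, C} is in BCNF.
{A, B, D, E} is in BCNF.

{A, B, D, E}; {A, C}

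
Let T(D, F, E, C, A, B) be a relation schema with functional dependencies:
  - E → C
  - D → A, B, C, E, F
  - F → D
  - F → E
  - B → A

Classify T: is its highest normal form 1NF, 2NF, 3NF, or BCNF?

2NF

Candidate keys: {D}, {F}. Prime attributes: {D, F}.
For E → C we have {E}⁺ = {C, E}; {E} is not a superkey, so BCNF fails.
Because {C} is non-prime and the left side of E → C is not a superkey, the relation is not in 3NF.
All keys have size 1, which rules out partial dependencies — 2NF is satisfied.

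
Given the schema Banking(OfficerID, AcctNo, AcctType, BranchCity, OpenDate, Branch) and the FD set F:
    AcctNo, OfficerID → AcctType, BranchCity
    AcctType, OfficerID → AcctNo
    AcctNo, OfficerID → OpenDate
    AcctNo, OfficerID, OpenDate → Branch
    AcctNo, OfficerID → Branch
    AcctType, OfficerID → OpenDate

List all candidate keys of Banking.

{AcctNo, OfficerID}, {AcctType, OfficerID}

No FD produces {OfficerID}, so it must be in every candidate key.
Closure of {AcctNo, OfficerID} is {AcctNo, AcctType, Branch, BranchCity, OfficerID, OpenDate}, the whole schema; {AcctNo, OfficerID} is a candidate key.
Closure of {AcctType, OfficerID} is {AcctNo, AcctType, Branch, BranchCity, OfficerID, OpenDate}, the whole schema; {AcctType, OfficerID} is a candidate key.
Any other superkey properly contains one of these, so there are no further candidate keys.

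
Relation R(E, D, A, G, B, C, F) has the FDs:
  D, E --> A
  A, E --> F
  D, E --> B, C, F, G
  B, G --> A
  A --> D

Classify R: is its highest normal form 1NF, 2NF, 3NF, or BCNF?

Candidate keys: {A, E}, {B, E, G}, {D, E}. Prime attributes: {A, B, D, E, G}.
B, G --> A: {B, G}⁺ = {A, B, D, G}, which is not all of the attributes, so the left side is not a superkey — BCNF is violated.
Since {A} ⊆ prime attributes and every other non-superkey FD also has a prime right side, the schema is in 3NF.

3NF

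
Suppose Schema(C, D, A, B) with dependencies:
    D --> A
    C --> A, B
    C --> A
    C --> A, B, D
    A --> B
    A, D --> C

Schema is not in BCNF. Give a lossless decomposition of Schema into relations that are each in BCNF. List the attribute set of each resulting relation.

Candidate keys of the original relation: {C}, {D}.
In {A, B, C, D}, {A} is not a superkey ({A}⁺ restricted to this set is {A, B}), so split on A --> B into {A, B} and {A, C, D}.
{A, B} is in BCNF.
{A, C, D} is in BCNF.

{A, B}; {A, C, D}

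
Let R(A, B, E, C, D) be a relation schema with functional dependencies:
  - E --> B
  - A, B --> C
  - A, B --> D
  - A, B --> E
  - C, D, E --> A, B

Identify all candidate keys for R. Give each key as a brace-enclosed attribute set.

{A, B}, {A, E}, {C, D, E}

Closure of {A, B} is {A, B, C, D, E}, the whole schema; {A, B} is a candidate key.
Closure of {A, E} is {A, B, C, D, E}, the whole schema; {A, E} is a candidate key.
Closure of {C, D, E} is {A, B, C, D, E}, the whole schema; {C, D, E} is a candidate key.
No proper subset of any of these is a key, and no other minimal superkey exists.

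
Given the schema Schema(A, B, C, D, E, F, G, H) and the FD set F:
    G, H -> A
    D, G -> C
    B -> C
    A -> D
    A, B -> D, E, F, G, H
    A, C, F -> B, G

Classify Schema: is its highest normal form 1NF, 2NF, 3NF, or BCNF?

Candidate keys: {A, B}, {A, C, F}, {A, F, G}, {B, G, H}, {F, G, H}. Prime attributes: {A, B, C, F, G, H}.
G, H -> A: {G, H}⁺ = {A, C, D, G, H}, which is not all of the attributes, so the left side is not a superkey — BCNF is violated.
A -> D has non-prime {D} on the right and a non-superkey on the left, so 3NF fails.
Since {A} ⊂ {A, B} and {A}⁺ ⊇ {D} with {D} non-prime, there is a partial dependency; 2NF fails.

1NF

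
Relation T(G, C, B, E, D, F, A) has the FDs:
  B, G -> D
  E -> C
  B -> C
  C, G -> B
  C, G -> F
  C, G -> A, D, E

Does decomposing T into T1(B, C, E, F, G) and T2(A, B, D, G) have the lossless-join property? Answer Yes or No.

Yes

The shared attributes are {B, G} and {B, G}⁺ = {A, B, C, D, E, F, G}.
T1 is contained in that closure, so T1 ∩ T2 -> T1 holds and the join is lossless.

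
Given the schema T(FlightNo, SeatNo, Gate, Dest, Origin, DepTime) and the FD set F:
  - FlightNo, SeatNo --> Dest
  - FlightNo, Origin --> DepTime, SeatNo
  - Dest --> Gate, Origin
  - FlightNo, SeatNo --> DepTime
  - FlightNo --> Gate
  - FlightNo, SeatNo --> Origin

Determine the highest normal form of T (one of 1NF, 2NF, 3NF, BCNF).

1NF

Candidate keys: {Dest, FlightNo}, {FlightNo, Origin}, {FlightNo, SeatNo}. Prime attributes: {Dest, FlightNo, Origin, SeatNo}.
Dest --> Gate, Origin breaks BCNF: {Dest}⁺ = {Dest, Gate, Origin}, so {Dest} is not a superkey.
Dest --> Gate, Origin has non-prime {Gate} on the right and a non-superkey on the left, so 3NF fails.
The proper key subset {Dest} of {Dest, FlightNo} determines non-prime {Gate}, so the relation is not even in 2NF.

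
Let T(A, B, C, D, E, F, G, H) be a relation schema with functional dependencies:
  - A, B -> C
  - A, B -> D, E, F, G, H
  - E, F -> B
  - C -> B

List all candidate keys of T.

{A, B}, {A, C}, {A, E, F}

No FD produces {A}, so it must be in every candidate key.
{A, B}⁺ = {A, B, C, D, E, F, G, H} — all of the relation — so {A, B} is a candidate key.
{A, C}⁺ = {A, B, C, D, E, F, G, H} — all of the relation — so {A, C} is a candidate key.
{A, E, F}⁺ = {A, B, C, D, E, F, G, H} — all of the relation — so {A, E, F} is a candidate key.
No proper subset of any of these is a key, and no other minimal superkey exists.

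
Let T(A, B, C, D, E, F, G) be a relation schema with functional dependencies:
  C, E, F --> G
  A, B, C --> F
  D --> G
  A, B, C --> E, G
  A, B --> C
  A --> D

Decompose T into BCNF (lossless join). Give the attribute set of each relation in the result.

Candidate key of the original relation: {A, B}.
In {A, B, C, D, E, F, G}, {C, E, F} is not a superkey ({C, E, F}⁺ restricted to this set is {C, E, F, G}), so split on C, E, F --> G into {C, E, F, G} and {A, B, C, D, E, F}.
{C, E, F, G} has no BCNF violation.
In {A, B, C, D, E, F}, {A} is not a superkey ({A}⁺ restricted to this set is {A, D}), so split on A --> D into {A, D} and {A, B, C, E, F}.
{A, D} has no BCNF violation.
{A, B, C, E, F} has no BCNF violation.

{A, B, C, E, F}; {A, D}; {C, E, F, G}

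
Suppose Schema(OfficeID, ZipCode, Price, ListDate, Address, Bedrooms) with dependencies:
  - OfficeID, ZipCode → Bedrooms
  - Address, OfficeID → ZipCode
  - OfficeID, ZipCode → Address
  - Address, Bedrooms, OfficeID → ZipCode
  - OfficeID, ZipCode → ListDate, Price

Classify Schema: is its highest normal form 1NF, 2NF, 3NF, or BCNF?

BCNF

Candidate keys: {Address, OfficeID}, {OfficeID, ZipCode}. Prime attributes: {Address, OfficeID, ZipCode}.
The left-hand side of every FD is a superkey, so BCNF is satisfied.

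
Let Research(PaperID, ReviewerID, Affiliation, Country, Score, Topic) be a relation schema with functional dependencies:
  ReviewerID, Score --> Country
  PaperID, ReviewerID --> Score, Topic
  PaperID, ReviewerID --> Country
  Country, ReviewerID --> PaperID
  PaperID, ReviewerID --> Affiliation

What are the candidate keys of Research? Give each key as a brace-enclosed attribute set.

{Country, ReviewerID}, {PaperID, ReviewerID}, {ReviewerID, Score}

Attributes never on any right-hand side: {ReviewerID} — every candidate key must contain it.
{Country, ReviewerID} is a candidate key since {Country, ReviewerID}⁺ = {Affiliation, Country, PaperID, ReviewerID, Score, Topic} covers every attribute.
{PaperID, ReviewerID} is a candidate key since {PaperID, ReviewerID}⁺ = {Affiliation, Country, PaperID, ReviewerID, Score, Topic} covers every attribute.
{ReviewerID, Score} is a candidate key since {ReviewerID, Score}⁺ = {Affiliation, Country, PaperID, ReviewerID, Score, Topic} covers every attribute.
No proper subset of any of these is a key, and no other minimal superkey exists.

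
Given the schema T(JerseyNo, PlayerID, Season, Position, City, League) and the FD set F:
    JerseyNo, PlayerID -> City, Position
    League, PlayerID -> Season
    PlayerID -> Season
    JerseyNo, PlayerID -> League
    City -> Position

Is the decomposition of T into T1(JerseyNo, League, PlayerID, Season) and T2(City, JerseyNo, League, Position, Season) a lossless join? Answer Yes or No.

The shared attributes are {JerseyNo, League, Season} and {JerseyNo, League, Season}⁺ = {JerseyNo, League, Season}.
Neither T1 nor T2 is contained in that closure, so the decomposition is lossy.

No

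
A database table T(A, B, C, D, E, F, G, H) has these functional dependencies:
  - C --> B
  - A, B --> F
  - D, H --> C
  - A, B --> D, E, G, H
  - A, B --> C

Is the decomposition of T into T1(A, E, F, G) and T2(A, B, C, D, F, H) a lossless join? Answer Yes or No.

The shared attributes are {A, F} and {A, F}⁺ = {A, F}.
T1 ⊄ {A, F} and T2 ⊄ {A, F}, so the split is lossy.

No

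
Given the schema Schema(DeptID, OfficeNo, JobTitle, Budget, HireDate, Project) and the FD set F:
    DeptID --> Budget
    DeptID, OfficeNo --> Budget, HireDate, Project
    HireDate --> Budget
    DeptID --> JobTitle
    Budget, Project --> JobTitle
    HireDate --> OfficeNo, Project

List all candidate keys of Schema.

Attributes never on any right-hand side: {DeptID} — every candidate key must contain it.
{DeptID, HireDate}⁺ = {Budget, DeptID, HireDate, JobTitle, OfficeNo, Project} — all of the relation — so {DeptID, HireDate} is a candidate key.
{DeptID, OfficeNo}⁺ = {Budget, DeptID, HireDate, JobTitle, OfficeNo, Project} — all of the relation — so {DeptID, OfficeNo} is a candidate key.
No proper subset of any of these is a key, and no other minimal superkey exists.

{DeptID, HireDate}, {DeptID, OfficeNo}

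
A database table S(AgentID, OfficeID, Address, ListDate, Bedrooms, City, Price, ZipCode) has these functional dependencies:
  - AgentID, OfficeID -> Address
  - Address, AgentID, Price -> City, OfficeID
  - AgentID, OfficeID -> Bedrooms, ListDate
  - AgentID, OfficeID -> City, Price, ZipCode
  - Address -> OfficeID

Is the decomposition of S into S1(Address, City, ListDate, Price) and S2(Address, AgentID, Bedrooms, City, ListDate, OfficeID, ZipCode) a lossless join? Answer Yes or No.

No

Common attributes: {Address, City, ListDate}; their closure is {Address, City, ListDate, OfficeID}.
The closure covers neither S1 nor S2 entirely; the join is not lossless.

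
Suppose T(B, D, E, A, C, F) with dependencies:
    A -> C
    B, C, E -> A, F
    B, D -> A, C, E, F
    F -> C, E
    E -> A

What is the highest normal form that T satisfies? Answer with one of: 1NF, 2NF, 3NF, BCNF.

2NF

Candidate key: {B, D}. Prime attributes: {B, D}.
For A -> C we have {A}⁺ = {A, C}; {A} is not a superkey, so BCNF fails.
A -> C determines the non-prime attribute {C} from a non-superkey — 3NF is violated.
No proper subset of a key has a non-prime attribute in its closure, so there is no partial dependency; 2NF holds.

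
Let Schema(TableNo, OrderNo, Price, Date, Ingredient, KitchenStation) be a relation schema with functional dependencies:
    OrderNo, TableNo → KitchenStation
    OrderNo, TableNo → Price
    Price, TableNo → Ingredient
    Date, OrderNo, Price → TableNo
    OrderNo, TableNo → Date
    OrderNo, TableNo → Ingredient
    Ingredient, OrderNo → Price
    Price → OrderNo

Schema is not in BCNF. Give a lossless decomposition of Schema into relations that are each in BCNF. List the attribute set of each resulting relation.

Candidate keys of the original relation: {Date, Ingredient, OrderNo}, {Date, Price}, {OrderNo, TableNo}, {Price, TableNo}.
In {Date, Ingredient, KitchenStation, OrderNo, Price, TableNo}, {Ingredient, OrderNo} is not a superkey ({Ingredient, OrderNo}⁺ restricted to this set is {Ingredient, OrderNo, Price}), so split on Ingredient, OrderNo → Price into {Ingredient, OrderNo, Price} and {Date, Ingredient, KitchenStation, OrderNo, TableNo}.
In {Ingredient, OrderNo, Price}, {Price} is not a superkey ({Price}⁺ restricted to this set is {OrderNo, Price}), so split on Price → OrderNo into {OrderNo, Price} and {Ingredient, Price}.
{OrderNo, Price}: every determinant is a superkey — BCNF.
{Ingredient, Price}: every determinant is a superkey — BCNF.
{Date, Ingredient, KitchenStation, OrderNo, TableNo}: every determinant is a superkey — BCNF.

{Date, Ingredient, KitchenStation, OrderNo, TableNo}; {Ingredient, Price}; {OrderNo, Price}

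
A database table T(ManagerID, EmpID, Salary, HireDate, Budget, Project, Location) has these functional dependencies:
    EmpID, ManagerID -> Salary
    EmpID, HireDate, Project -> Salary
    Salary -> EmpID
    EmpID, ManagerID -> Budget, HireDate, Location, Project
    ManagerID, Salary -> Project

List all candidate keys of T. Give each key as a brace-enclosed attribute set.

{EmpID, ManagerID}, {ManagerID, Salary}

No FD produces {ManagerID}, so it must be in every candidate key.
Closure of {EmpID, ManagerID} is {Budget, EmpID, HireDate, Location, ManagerID, Project, Salary}, the whole schema; {EmpID, ManagerID} is a candidate key.
Closure of {ManagerID, Salary} is {Budget, EmpID, HireDate, Location, ManagerID, Project, Salary}, the whole schema; {ManagerID, Salary} is a candidate key.
No proper subset of any of these is a key, and no other minimal superkey exists.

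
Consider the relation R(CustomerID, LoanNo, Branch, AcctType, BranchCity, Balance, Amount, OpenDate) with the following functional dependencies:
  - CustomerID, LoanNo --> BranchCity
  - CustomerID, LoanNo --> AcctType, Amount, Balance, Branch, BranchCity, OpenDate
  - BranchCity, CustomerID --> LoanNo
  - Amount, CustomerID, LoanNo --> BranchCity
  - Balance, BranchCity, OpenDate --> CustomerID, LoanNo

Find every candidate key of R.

{Balance, BranchCity, OpenDate}, {BranchCity, CustomerID}, {CustomerID, LoanNo}

{BranchCity, CustomerID} is a candidate key since {BranchCity, CustomerID}⁺ = {AcctType, Amount, Balance, Branch, BranchCity, CustomerID, LoanNo, OpenDate} covers every attribute.
{CustomerID, LoanNo} is a candidate key since {CustomerID, LoanNo}⁺ = {AcctType, Amount, Balance, Branch, BranchCity, CustomerID, LoanNo, OpenDate} covers every attribute.
{Balance, BranchCity, OpenDate} is a candidate key since {Balance, BranchCity, OpenDate}⁺ = {AcctType, Amount, Balance, Branch, BranchCity, CustomerID, LoanNo, OpenDate} covers every attribute.
Any other superkey properly contains one of these, so there are no further candidate keys.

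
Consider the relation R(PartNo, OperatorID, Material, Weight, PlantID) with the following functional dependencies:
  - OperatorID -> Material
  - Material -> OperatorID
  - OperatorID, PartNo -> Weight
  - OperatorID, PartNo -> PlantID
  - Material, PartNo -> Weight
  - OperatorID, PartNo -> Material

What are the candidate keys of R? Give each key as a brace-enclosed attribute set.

Attributes never on any right-hand side: {PartNo} — every candidate key must contain it.
{Material, PartNo} is a candidate key since {Material, PartNo}⁺ = {Material, OperatorID, PartNo, PlantID, Weight} covers every attribute.
{OperatorID, PartNo} is a candidate key since {OperatorID, PartNo}⁺ = {Material, OperatorID, PartNo, PlantID, Weight} covers every attribute.
Any other superkey properly contains one of these, so there are no further candidate keys.

{Material, PartNo}, {OperatorID, PartNo}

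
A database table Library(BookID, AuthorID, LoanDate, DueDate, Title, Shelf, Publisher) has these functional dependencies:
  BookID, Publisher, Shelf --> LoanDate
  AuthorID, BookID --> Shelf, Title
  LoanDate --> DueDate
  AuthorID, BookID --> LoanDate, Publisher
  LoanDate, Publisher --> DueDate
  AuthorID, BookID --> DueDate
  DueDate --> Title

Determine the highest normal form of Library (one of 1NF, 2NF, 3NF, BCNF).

2NF

Candidate key: {AuthorID, BookID}. Prime attributes: {AuthorID, BookID}.
For BookID, Publisher, Shelf --> LoanDate we have {BookID, Publisher, Shelf}⁺ = {BookID, DueDate, LoanDate, Publisher, Shelf, Title}; {BookID, Publisher, Shelf} is not a superkey, so BCNF fails.
BookID, Publisher, Shelf --> LoanDate determines the non-prime attribute {LoanDate} from a non-superkey — 3NF is violated.
No non-prime attribute depends on a proper subset of any candidate key, so 2NF holds.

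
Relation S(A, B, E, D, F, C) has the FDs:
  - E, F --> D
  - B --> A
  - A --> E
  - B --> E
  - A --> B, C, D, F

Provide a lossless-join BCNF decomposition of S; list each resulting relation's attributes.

{A, B, C, E, F}; {D, E, F}

Candidate keys of the original relation: {A}, {B}.
In {A, B, C, D, E, F}, {E, F} is not a superkey ({E, F}⁺ restricted to this set is {D, E, F}), so split on E, F --> D into {D, E, F} and {A, B, C, E, F}.
{D, E, F} has no BCNF violation.
{A, B, C, E, F} has no BCNF violation.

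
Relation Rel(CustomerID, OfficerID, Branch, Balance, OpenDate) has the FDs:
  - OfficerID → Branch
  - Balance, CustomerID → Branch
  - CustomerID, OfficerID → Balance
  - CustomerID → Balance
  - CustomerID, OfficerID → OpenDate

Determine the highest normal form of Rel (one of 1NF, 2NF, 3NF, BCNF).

1NF

Candidate key: {CustomerID, OfficerID}. Prime attributes: {CustomerID, OfficerID}.
For OfficerID → Branch we have {OfficerID}⁺ = {Branch, OfficerID}; {OfficerID} is not a superkey, so BCNF fails.
Because {Branch} is non-prime and the left side of OfficerID → Branch is not a superkey, the relation is not in 3NF.
The proper key subset {CustomerID} of {CustomerID, OfficerID} determines non-prime {Balance, Branch}, so the relation is not even in 2NF.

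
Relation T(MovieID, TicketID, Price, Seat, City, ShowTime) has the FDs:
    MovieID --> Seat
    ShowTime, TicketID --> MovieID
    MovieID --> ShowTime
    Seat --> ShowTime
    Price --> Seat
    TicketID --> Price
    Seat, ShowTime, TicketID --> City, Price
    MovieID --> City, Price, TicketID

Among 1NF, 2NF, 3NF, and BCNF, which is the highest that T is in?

Candidate keys: {MovieID}, {TicketID}. Prime attributes: {MovieID, TicketID}.
For Seat --> ShowTime we have {Seat}⁺ = {Seat, ShowTime}; {Seat} is not a superkey, so BCNF fails.
Because {ShowTime} is non-prime and the left side of Seat --> ShowTime is not a superkey, the relation is not in 3NF.
All keys have size 1, which rules out partial dependencies — 2NF is satisfied.

2NF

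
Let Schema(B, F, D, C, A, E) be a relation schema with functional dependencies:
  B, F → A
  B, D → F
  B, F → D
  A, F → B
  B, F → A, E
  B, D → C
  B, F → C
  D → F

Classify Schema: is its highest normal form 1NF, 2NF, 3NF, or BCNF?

3NF

Candidate keys: {A, D}, {A, F}, {B, D}, {B, F}. Prime attributes: {A, B, D, F}.
D → F: {D}⁺ = {D, F}, which is not all of the attributes, so the left side is not a superkey — BCNF is violated.
But every attribute on its right side ({F}) is prime, and the same holds for every other non-superkey FD, so 3NF still holds.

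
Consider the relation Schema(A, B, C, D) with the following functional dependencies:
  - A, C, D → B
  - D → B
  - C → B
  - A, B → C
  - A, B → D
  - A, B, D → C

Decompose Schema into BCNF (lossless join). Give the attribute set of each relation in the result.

{A, C, D}; {B, D}

Candidate keys of the original relation: {A, B}, {A, C}, {A, D}.
In {A, B, C, D}, {D} is not a superkey ({D}⁺ restricted to this set is {B, D}), so split on D → B into {B, D} and {A, C, D}.
{B, D}: every determinant is a superkey — BCNF.
{A, C, D}: every determinant is a superkey — BCNF.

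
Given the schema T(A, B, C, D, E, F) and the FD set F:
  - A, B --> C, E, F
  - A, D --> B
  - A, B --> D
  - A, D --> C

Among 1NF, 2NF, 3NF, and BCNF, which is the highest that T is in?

Candidate keys: {A, B}, {A, D}. Prime attributes: {A, B, D}.
Every FD has a superkey on the left, so the relation is in BCNF.

BCNF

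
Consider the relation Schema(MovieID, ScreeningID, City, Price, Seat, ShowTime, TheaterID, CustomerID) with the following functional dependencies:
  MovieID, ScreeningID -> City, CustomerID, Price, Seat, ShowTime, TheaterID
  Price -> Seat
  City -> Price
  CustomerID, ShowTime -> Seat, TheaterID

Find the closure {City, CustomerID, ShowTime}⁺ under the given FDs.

Start with {City, CustomerID, ShowTime}.
City -> Price applies; add {Price} → now {City, CustomerID, Price, ShowTime}.
CustomerID, ShowTime -> Seat, TheaterID applies; add {Seat, TheaterID} → now {City, CustomerID, Price, Seat, ShowTime, TheaterID}.
No further FD applies.

{City, CustomerID, Price, Seat, ShowTime, TheaterID}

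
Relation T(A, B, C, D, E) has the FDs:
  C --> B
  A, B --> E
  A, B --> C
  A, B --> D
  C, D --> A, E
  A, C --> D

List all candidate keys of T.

{A, B}, {A, C}, {C, D}

{A, B}⁺ = {A, B, C, D, E} — all of the relation — so {A, B} is a candidate key.
{A, C}⁺ = {A, B, C, D, E} — all of the relation — so {A, C} is a candidate key.
{C, D}⁺ = {A, B, C, D, E} — all of the relation — so {C, D} is a candidate key.
These are minimal and exhaustive — every other superkey contains one of them.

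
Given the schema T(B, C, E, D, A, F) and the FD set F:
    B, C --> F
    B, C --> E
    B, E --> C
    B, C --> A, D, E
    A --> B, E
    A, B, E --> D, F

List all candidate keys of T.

{A}, {B, C}, {B, E}

{A} is a candidate key since {A}⁺ = {A, B, C, D, E, F} covers every attribute.
{B, C} is a candidate key since {B, C}⁺ = {A, B, C, D, E, F} covers every attribute.
{B, E} is a candidate key since {B, E}⁺ = {A, B, C, D, E, F} covers every attribute.
These are minimal and exhaustive — every other superkey contains one of them.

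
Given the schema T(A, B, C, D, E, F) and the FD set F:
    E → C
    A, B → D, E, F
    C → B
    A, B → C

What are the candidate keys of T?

No FD produces {A}, so it must be in every candidate key.
{A, B} is a candidate key since {A, B}⁺ = {A, B, C, D, E, F} covers every attribute.
{A, C} is a candidate key since {A, C}⁺ = {A, B, C, D, E, F} covers every attribute.
{A, E} is a candidate key since {A, E}⁺ = {A, B, C, D, E, F} covers every attribute.
Any other superkey properly contains one of these, so there are no further candidate keys.

{A, B}, {A, C}, {A, E}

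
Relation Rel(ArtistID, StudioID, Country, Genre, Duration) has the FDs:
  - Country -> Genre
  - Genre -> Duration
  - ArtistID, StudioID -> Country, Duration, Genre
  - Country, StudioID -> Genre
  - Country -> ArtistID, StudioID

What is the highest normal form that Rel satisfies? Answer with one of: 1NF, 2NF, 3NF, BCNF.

2NF

Candidate keys: {ArtistID, StudioID}, {Country}. Prime attributes: {ArtistID, Country, StudioID}.
Genre -> Duration breaks BCNF: {Genre}⁺ = {Duration, Genre}, so {Genre} is not a superkey.
Genre -> Duration has non-prime {Duration} on the right and a non-superkey on the left, so 3NF fails.
No non-prime attribute depends on a proper subset of any candidate key, so 2NF holds.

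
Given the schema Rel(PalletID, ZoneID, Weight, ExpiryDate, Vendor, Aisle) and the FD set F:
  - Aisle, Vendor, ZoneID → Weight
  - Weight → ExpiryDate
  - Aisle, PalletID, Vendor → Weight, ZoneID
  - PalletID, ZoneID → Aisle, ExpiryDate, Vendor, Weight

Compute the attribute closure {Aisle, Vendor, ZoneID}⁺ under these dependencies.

{Aisle, ExpiryDate, Vendor, Weight, ZoneID}

Start with {Aisle, Vendor, ZoneID}.
Aisle, Vendor, ZoneID → Weight applies; add {Weight} → now {Aisle, Vendor, Weight, ZoneID}.
Weight → ExpiryDate applies; add {ExpiryDate} → now {Aisle, ExpiryDate, Vendor, Weight, ZoneID}.
No further FD applies.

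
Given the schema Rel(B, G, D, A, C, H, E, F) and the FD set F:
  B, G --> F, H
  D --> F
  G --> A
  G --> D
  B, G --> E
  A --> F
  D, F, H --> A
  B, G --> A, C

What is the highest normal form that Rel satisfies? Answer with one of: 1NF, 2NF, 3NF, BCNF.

Candidate key: {B, G}. Prime attributes: {B, G}.
D --> F breaks BCNF: {D}⁺ = {D, F}, so {D} is not a superkey.
Because {F} is non-prime and the left side of D --> F is not a superkey, the relation is not in 3NF.
The proper key subset {G} of {B, G} determines non-prime {A, D, F}, so the relation is not even in 2NF.

1NF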